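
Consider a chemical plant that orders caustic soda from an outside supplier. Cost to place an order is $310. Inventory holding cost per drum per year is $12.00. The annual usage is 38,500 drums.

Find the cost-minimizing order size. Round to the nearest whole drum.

Optimal lot size Q* = (2 × 38,500 × $310 / $12)^½ ≈ 1,410.38

1,410 drums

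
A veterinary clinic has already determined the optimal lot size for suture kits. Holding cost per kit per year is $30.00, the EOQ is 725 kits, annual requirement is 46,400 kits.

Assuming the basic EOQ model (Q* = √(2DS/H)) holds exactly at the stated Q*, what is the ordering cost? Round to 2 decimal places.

Since Q* = (2DS/H)^½, squaring gives Q*²·H = 2DS.
S = Q²H / (2D) = 725² × 30 / (2 × 46,400) = 169.9219

$169.92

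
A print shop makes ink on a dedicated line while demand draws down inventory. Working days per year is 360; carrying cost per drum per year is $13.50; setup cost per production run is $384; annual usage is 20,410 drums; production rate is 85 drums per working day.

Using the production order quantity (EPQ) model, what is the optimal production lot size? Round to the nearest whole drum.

1,867 drums

d = 20,410/360 = 56.6944 drums/day;  effective holding cost H(1 − d/p) = 13.5·(1 − 56.6944/85) = 4.49559
Q* = √(2DS / H_eff) = √(2·20,410·384 / 4.49559) ≈ 1,867.28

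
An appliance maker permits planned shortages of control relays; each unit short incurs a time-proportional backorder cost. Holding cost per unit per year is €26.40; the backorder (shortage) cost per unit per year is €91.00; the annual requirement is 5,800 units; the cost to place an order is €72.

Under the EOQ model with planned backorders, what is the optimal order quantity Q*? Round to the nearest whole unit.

Basic EOQ = √(2·5,800·72/26.4) = 177.866
Backorder adjustment √((H+b)/b) = √((26.4+91)/91) = 1.1358
Q* = 177.866 × 1.1358 ≈ 202.03

202 units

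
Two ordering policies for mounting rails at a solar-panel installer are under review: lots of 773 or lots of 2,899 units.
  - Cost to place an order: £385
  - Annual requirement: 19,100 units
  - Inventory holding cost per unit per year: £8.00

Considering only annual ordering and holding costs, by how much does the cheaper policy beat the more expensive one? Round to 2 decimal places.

Annual cost at Q: ordering D·S/Q plus holding Q·H/2.
TC(773) = (19,100/773)×385 + (773/2)×8 = £12,604.94
TC(2,899) = (19,100/2,899)×385 + (2,899/2)×8 = £14,132.56
|ΔTC| = |£12,604.94 − £14,132.56| = £1,527.63

£1,527.63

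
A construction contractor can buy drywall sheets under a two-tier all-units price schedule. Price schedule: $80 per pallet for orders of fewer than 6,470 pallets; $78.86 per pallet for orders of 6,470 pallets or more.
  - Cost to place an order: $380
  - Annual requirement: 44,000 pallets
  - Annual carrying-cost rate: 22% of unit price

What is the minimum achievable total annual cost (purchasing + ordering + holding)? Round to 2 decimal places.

$3,528,548.90

H₁ = 22%×$80 = $17.6000;  H₂ = 22%×$78.86 = $17.3492
EOQ₁ = √(2×44,000×380/17.6000) = 1,378.40  (< 6,470, feasible at tier 1)
EOQ₂ = √(2×44,000×380/17.3492) = 1,388.33  (< 6,470 → use Q = 6,470 at tier-2 price)
TC(tier 1 (EOQ₁), Q≈1,378.4) = $3,544,259.93
TC(tier 2, Q≈6,470.0) = $3,528,548.90
Minimum at tier 2: $3,528,548.90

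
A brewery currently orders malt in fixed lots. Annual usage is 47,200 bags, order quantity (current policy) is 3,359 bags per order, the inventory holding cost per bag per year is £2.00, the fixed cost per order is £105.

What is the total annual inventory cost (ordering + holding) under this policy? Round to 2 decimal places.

£4,834.44

Orders/yr = 47,200/3,359 = 14.052; ordering cost = 14.052 × £105 = £1,475.44
Average inventory = 3,359/2 = 1679.5; holding cost = 1679.5 × £2 = £3,359.00
Total = £1,475.44 + £3,359.00 = £4,834.44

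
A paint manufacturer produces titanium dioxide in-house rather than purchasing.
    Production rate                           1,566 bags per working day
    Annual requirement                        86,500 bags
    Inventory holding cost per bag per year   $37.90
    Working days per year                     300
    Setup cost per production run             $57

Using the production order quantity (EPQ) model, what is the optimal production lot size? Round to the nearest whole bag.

565 bags

Daily demand d = 86,500/300 = 288.333; p = 1566; 1 − d/p = 0.81588
EPQ = √(2DS / (H(1 − d/p)))
    = √(2 × 86,500 × 57 / (37.9 × 0.81588)) ≈ 564.71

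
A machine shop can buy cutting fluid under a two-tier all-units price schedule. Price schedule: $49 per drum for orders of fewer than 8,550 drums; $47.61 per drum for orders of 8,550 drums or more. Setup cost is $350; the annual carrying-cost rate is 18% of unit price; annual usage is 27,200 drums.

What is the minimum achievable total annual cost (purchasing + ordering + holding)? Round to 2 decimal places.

$1,332,741.35

H₁ = 18%×$49 = $8.8200;  H₂ = 18%×$47.61 = $8.5698
EOQ₁ = √(2×27,200×350/8.8200) = 1,469.26  (< 8,550, feasible at tier 1)
EOQ₂ = √(2×27,200×350/8.5698) = 1,490.56  (< 8,550 → use Q = 8,550 at tier-2 price)
TC(tier 1 (EOQ₁), Q≈1,469.3) = $1,345,758.89
TC(tier 2, Q≈8,550.0) = $1,332,741.35
Minimum at tier 2: $1,332,741.35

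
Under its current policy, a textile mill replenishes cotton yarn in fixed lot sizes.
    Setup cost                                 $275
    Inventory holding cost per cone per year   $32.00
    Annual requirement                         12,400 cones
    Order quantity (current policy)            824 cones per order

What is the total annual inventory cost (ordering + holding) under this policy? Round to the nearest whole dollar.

$17,322

Annual ordering cost = (D/Q)·S = (12,400/824) × 275 = $4,138.35
Annual holding cost  = (Q/2)·H = (824/2) × 32 = $13,184.00
Total = $4,138.35 + $13,184.00 = $17,322.35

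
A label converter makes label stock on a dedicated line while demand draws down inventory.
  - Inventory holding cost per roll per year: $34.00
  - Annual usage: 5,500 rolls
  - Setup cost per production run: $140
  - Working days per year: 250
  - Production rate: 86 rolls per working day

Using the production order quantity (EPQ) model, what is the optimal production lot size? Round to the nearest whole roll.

247 rolls

Daily demand d = 5,500/250 = 22.000; p = 86; 1 − d/p = 0.74419
EPQ = √(2DS / (H(1 − d/p)))
    = √(2 × 5,500 × 140 / (34 × 0.74419)) ≈ 246.71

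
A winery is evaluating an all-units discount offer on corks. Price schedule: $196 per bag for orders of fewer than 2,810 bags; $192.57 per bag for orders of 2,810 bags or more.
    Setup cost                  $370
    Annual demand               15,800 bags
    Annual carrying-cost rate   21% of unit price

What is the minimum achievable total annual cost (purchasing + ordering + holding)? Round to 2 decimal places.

$3,101,504.21

H₁ = 21%×$196 = $41.1600;  H₂ = 21%×$192.57 = $40.4397
EOQ₁ = √(2×15,800×370/41.1600) = 532.97  (< 2,810, feasible at tier 1)
EOQ₂ = √(2×15,800×370/40.4397) = 537.70  (< 2,810 → use Q = 2,810 at tier-2 price)
TC(tier 1 (EOQ₁), Q≈533.0) = $3,118,737.25
TC(tier 2, Q≈2,810.0) = $3,101,504.21
Minimum at tier 2: $3,101,504.21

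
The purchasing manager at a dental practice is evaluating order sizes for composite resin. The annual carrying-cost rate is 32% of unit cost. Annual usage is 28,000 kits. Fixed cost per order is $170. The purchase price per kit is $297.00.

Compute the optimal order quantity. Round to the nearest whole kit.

Carrying cost H = $297 × 32% = $95.0400/kit/yr
EOQ = √(2DS/H) = √(2 × 28,000 × 170 / 95.04)
    = √(100,168.35) ≈ 316.49

316 kits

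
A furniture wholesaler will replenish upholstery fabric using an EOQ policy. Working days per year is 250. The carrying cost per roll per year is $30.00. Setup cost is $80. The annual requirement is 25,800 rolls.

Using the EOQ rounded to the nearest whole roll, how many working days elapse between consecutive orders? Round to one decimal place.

3.6 days

Optimal lot size Q* = (2 × 25,800 × $80 / $30)^½ ≈ 370.94 → Q = 371 rolls
Days between orders = 250 / (D/Q) = 250 / 69.542 ≈ 3.595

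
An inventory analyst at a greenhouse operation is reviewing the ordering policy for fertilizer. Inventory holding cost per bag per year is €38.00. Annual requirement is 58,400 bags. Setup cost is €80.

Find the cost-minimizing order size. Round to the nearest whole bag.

496 bags

2DS/H = 2·58,400·80/38 = 245,894.74
EOQ = √245,894.74 ≈ 495.88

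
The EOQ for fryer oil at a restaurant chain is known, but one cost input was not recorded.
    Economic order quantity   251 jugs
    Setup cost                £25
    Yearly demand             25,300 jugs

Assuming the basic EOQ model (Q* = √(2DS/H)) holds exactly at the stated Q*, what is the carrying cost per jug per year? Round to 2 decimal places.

£20.08

From Q* = √(2DS/H) ⇒ Q*² = 2DS/H.
H = 2DS / Q² = 2 × 25,300 × 25 / 251² = 20.0790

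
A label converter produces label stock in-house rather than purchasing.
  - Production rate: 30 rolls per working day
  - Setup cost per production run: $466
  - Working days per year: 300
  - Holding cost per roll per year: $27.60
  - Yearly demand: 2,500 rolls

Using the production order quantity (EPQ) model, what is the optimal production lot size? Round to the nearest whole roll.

Daily demand d = 2,500/300 = 8.333; p = 30; 1 − d/p = 0.72222
EPQ = √(2DS / (H(1 − d/p)))
    = √(2 × 2,500 × 466 / (27.6 × 0.72222)) ≈ 341.89

342 rolls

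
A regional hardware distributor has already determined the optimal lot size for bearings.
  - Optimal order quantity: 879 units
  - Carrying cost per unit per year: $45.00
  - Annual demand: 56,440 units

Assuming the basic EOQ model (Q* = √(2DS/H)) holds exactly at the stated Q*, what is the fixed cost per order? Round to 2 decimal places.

From Q* = √(2DS/H) ⇒ Q*² = 2DS/H.
S = Q²H / (2D) = 879² × 45 / (2 × 56,440) = 308.0160

$308.02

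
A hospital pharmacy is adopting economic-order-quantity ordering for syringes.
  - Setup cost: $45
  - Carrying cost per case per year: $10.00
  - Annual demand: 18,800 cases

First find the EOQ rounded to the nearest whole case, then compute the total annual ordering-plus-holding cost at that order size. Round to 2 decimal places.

Q* = √(2·D·S / H) = √(2·18,800·45 / 10) = √169,200.0 ≈ 411.34 → Q = 411 cases
Ordering: D/Q × S = 18,800/411 × $45 = $2,058.39
Holding:  Q/2 × H = 411/2 × $10 = $2,055.00
Total = $2,058.39 + $2,055.00 = $4,113.39

$4,113.39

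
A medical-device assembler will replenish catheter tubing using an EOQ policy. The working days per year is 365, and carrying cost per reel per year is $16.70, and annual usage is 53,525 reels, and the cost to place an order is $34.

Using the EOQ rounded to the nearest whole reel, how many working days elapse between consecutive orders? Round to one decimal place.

Optimal lot size Q* = (2 × 53,525 × $34 / $16.7)^½ ≈ 466.85 → Q = 467 reels
Cycle time = (working days × Q)/D = (365 × 467) / 53,525 = 3.185 days

3.2 days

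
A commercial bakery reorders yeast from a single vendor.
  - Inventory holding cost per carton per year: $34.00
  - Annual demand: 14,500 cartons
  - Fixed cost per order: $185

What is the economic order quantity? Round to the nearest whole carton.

EOQ = √(2DS/H) = √(2 × 14,500 × 185 / 34)
    = √(157,794.12) ≈ 397.23

397 cartons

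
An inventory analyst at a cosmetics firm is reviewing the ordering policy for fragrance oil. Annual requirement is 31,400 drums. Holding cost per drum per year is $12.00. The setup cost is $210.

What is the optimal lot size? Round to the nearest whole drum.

2DS/H = 2·31,400·210/12 = 1,099,000.00
EOQ = √1,099,000.00 ≈ 1,048.33

1,048 drums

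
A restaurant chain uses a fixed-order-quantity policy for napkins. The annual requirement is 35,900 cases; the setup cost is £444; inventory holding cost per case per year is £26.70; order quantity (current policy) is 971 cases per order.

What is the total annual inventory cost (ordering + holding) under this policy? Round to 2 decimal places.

Ordering: D/Q × S = 35,900/971 × £444 = £16,415.65
Holding:  Q/2 × H = 971/2 × £26.7 = £12,962.85
Total = £16,415.65 + £12,962.85 = £29,378.50

£29,378.50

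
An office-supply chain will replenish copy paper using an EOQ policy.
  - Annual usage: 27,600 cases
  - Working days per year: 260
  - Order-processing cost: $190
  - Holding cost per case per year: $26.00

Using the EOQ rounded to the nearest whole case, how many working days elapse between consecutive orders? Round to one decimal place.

Q* = √(2·D·S / H) = √(2·27,600·190 / 26) = √403,384.6 ≈ 635.13 → Q = 635 cases
T = Q/D × 260 days = 635/27,600 × 260 = 5.982 days

6.0 days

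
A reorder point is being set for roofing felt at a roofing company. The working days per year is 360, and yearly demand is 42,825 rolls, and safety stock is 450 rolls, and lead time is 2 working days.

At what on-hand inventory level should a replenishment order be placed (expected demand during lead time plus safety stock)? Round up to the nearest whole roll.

Daily demand d = 42,825 / 360 = 118.958 rolls/day
Demand during lead time = 118.958 × 2 = 237.92
Reorder point = 237.92 + 450 = 687.92 → round up

688 rolls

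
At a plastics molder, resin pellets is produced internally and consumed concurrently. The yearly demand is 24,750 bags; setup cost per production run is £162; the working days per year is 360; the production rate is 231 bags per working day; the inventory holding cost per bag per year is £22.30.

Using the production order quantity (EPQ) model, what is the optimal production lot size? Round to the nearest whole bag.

d = 24,750/360 = 68.7500 bags/day;  effective holding cost H(1 − d/p) = 22.3·(1 − 68.7500/231) = 15.66310
Q* = √(2DS / H_eff) = √(2·24,750·162 / 15.66310) ≈ 715.52

716 bags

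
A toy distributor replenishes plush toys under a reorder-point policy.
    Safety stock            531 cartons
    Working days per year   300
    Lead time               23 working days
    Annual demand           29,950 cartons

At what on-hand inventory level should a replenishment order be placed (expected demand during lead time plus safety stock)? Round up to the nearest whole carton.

2,828 cartons

Daily demand d = 29,950 / 300 = 99.833 cartons/day
Demand during lead time = 99.833 × 23 = 2,296.17
Reorder point = 2,296.17 + 531 = 2,827.17 → round up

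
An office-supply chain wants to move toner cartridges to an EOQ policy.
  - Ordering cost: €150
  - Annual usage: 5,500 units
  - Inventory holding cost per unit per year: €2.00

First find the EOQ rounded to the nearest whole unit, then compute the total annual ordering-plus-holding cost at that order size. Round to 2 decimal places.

€1,816.59

Q* = √(2·D·S / H) = √(2·5,500·150 / 2) = √825,000.0 ≈ 908.30 → Q = 908 units
Annual ordering cost = (D/Q)·S = (5,500/908) × 150 = €908.59
Annual holding cost  = (Q/2)·H = (908/2) × 2 = €908.00
Total = €908.59 + €908.00 = €1,816.59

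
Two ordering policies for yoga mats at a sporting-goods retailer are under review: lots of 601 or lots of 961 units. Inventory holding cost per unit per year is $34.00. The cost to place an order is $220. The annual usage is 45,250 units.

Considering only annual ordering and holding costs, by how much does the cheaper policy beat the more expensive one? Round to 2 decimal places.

$85.06

For each Q, cost = (D/Q)·S + (Q/2)·H.
TC(601) = (45,250/601)×220 + (601/2)×34 = $26,781.06
TC(961) = (45,250/961)×220 + (961/2)×34 = $26,696.00
Cheaper: Q = 961.  Difference = $85.06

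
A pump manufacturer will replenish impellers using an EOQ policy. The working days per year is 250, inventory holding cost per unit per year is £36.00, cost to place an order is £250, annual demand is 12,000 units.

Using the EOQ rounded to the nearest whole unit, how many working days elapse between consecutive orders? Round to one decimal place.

2DS/H = 2·12,000·250/36 = 166,666.67
EOQ = √166,666.67 ≈ 408.25 → Q = 408 units
Cycle time = (working days × Q)/D = (250 × 408) / 12,000 = 8.500 days

8.5 days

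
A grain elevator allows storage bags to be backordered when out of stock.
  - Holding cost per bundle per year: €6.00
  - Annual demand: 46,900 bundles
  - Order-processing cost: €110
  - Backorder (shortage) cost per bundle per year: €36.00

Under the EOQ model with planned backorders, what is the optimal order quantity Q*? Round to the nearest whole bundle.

Q* = √(2DS/H) · √((H + b)/b)
   = √(2 × 46,900 × 110 / 6) · √((6 + 36) / 36)
   = 1,311.361 × 1.0801 ≈ 1,416.43

1,416 bundles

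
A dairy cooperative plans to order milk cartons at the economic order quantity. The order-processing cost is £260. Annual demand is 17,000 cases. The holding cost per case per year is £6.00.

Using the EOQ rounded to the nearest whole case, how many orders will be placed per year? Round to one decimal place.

Q* = √(2·D·S / H) = √(2·17,000·260 / 6) = √1,473,333.3 ≈ 1,213.81 → Q = 1,214
Orders per year = D/Q = 17,000 / 1,214 = 14.003

14.0 orders per year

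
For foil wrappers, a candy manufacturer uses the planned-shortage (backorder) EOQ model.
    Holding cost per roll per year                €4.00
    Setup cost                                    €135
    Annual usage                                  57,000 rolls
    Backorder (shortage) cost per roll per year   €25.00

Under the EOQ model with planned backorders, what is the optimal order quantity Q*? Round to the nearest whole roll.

Q* = √(2DS/H) · √((H + b)/b)
   = √(2 × 57,000 × 135 / 4) · √((4 + 25) / 25)
   = 1,961.505 × 1.0770 ≈ 2,112.61

2,113 rolls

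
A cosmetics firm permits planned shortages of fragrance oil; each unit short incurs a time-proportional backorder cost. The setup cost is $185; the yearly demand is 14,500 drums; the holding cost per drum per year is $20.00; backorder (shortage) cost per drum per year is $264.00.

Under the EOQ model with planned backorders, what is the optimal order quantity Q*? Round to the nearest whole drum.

537 drums

Basic EOQ = √(2·14,500·185/20) = 517.929
Backorder adjustment √((H+b)/b) = √((20+264)/264) = 1.0372
Q* = 517.929 × 1.0372 ≈ 537.19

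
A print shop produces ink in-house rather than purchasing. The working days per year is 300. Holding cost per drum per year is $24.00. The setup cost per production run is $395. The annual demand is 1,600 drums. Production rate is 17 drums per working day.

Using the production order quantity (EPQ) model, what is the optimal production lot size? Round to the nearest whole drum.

d = 1,600/300 = 5.3333 drums/day;  effective holding cost H(1 − d/p) = 24·(1 − 5.3333/17) = 16.47059
Q* = √(2DS / H_eff) = √(2·1,600·395 / 16.47059) ≈ 277.03

277 drums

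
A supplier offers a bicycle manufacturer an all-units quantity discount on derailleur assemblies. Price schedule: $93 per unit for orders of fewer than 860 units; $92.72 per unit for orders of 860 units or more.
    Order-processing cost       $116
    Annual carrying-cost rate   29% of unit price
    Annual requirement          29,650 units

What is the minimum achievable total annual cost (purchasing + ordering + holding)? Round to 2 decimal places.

$2,764,709.49

H₁ = 29%×$93 = $26.9700;  H₂ = 29%×$92.72 = $26.8888
EOQ₁ = √(2×29,650×116/26.9700) = 505.03  (< 860, feasible at tier 1)
EOQ₂ = √(2×29,650×116/26.8888) = 505.79  (< 860 → use Q = 860 at tier-2 price)
TC(tier 1 (EOQ₁), Q≈505.0) = $2,771,070.62
TC(tier 2, Q≈860.0) = $2,764,709.49
Minimum at tier 2: $2,764,709.49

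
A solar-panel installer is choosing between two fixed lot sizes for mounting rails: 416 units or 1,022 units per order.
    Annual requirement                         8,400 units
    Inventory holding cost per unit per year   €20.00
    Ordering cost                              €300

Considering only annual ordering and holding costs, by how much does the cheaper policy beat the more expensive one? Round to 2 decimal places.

€2,468.06

For each Q, cost = (D/Q)·S + (Q/2)·H.
TC(416) = (8,400/416)×300 + (416/2)×20 = €10,217.69
TC(1,022) = (8,400/1,022)×300 + (1,022/2)×20 = €12,685.75
Cheaper: Q = 416.  Difference = €2,468.06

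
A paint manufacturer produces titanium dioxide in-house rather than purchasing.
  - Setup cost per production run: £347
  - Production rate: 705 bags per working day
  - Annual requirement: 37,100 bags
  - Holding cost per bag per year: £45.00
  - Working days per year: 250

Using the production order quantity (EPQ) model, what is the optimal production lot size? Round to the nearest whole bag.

851 bags

Daily demand d = 37,100/250 = 148.400; p = 705; 1 − d/p = 0.78950
EPQ = √(2DS / (H(1 − d/p)))
    = √(2 × 37,100 × 347 / (45 × 0.78950)) ≈ 851.30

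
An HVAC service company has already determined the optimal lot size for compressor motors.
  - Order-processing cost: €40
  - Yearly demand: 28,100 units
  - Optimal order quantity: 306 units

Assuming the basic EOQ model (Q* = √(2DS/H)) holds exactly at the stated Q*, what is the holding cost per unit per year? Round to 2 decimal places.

EOQ relation: Q² = 2DS/H, so rearrange for the unknown.
H = 2DS / Q² = 2 × 28,100 × 40 / 306² = 24.0079

€24.01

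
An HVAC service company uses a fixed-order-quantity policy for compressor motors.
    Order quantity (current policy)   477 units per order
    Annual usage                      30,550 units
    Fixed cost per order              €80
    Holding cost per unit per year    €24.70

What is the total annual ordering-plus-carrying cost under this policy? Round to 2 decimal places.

€11,014.64

Ordering: D/Q × S = 30,550/477 × €80 = €5,123.69
Holding:  Q/2 × H = 477/2 × €24.7 = €5,890.95
Total = €5,123.69 + €5,890.95 = €11,014.64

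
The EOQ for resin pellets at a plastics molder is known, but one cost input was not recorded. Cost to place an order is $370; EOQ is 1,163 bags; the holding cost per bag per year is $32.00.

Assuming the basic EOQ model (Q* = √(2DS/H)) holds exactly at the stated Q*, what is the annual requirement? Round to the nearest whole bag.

58,489 bags per year

Since Q* = (2DS/H)^½, squaring gives Q*²·H = 2DS.
D = Q²H / (2S) = 1,163² × 32 / (2 × 370) = 58,489.47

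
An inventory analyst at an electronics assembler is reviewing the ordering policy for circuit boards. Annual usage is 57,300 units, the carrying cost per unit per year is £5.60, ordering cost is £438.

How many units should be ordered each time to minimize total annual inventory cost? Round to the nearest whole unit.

EOQ = √(2DS/H) = √(2 × 57,300 × 438 / 5.6)
    = √(8,963,357.14) ≈ 2,993.89

2,994 units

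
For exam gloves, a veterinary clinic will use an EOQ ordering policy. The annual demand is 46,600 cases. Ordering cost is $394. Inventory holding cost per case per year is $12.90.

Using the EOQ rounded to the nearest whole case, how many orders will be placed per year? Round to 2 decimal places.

27.62 orders per year

2DS/H = 2·46,600·394/12.9 = 2,846,573.64
EOQ = √2,846,573.64 ≈ 1,687.18 → Q = 1,687
N = D/Q = 46,600/1,687 ≈ 27.623 orders/yr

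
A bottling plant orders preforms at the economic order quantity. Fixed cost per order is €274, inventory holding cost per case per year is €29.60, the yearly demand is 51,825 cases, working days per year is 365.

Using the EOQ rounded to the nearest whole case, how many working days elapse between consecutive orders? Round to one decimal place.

Optimal lot size Q* = (2 × 51,825 × €274 / €29.6)^½ ≈ 979.52 → Q = 980 cases
T = Q/D × 365 days = 980/51,825 × 365 = 6.902 days

6.9 days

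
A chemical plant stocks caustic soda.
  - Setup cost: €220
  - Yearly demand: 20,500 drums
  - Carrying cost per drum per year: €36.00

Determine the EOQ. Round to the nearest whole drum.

501 drums

Q* = √(2·D·S / H) = √(2·20,500·220 / 36) = √250,555.6 ≈ 500.56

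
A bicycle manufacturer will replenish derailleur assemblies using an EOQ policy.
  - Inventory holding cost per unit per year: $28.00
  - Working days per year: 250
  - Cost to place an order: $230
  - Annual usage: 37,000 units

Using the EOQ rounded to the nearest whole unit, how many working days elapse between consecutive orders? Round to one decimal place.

Q* = √(2·D·S / H) = √(2·37,000·230 / 28) = √607,857.1 ≈ 779.65 → Q = 780 units
Days between orders = 250 / (D/Q) = 250 / 47.436 ≈ 5.270

5.3 days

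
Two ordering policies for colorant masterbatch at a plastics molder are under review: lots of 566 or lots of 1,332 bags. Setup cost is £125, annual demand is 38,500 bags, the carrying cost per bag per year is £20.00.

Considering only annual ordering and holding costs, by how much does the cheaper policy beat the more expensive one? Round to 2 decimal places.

For each Q, cost = (D/Q)·S + (Q/2)·H.
TC(566) = (38,500/566)×125 + (566/2)×20 = £14,162.65
TC(1,332) = (38,500/1,332)×125 + (1,332/2)×20 = £16,932.99
|ΔTC| = |£14,162.65 − £16,932.99| = £2,770.34

£2,770.34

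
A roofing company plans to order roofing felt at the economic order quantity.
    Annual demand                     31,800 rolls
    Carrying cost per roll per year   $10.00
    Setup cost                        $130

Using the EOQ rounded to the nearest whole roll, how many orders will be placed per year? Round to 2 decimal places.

Optimal lot size Q* = (2 × 31,800 × $130 / $10)^½ ≈ 909.29 → Q = 909
Orders per year = D/Q = 31,800 / 909 = 34.983

34.98 orders per year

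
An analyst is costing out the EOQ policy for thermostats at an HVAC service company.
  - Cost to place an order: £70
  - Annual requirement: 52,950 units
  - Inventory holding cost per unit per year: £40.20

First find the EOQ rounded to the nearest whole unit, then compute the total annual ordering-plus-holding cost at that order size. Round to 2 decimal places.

EOQ = √(2DS/H) = √(2 × 52,950 × 70 / 40.2)
    = √(184,402.99) ≈ 429.42 → Q = 429 units
Ordering: D/Q × S = 52,950/429 × £70 = £8,639.86
Holding:  Q/2 × H = 429/2 × £40.2 = £8,622.90
Total = £8,639.86 + £8,622.90 = £17,262.76

£17,262.76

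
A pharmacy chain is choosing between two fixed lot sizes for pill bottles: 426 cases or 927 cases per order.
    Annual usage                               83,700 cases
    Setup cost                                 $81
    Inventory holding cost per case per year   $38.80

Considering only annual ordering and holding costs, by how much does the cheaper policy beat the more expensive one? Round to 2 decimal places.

$1,118.20

Annual cost at Q: ordering D·S/Q plus holding Q·H/2.
TC(426) = (83,700/426)×81 + (426/2)×38.8 = $24,179.19
TC(927) = (83,700/927)×81 + (927/2)×38.8 = $25,297.39
|ΔTC| = |$24,179.19 − $25,297.39| = $1,118.20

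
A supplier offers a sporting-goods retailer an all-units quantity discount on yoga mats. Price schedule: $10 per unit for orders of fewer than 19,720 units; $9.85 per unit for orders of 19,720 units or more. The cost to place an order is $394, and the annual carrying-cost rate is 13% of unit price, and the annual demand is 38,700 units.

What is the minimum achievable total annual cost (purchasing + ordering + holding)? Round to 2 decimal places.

$393,296.37

H₁ = 13%×$10 = $1.3000;  H₂ = 13%×$9.85 = $1.2805
EOQ₁ = √(2×38,700×394/1.3000) = 4,843.36  (< 19,720, feasible at tier 1)
EOQ₂ = √(2×38,700×394/1.2805) = 4,880.10  (< 19,720 → use Q = 19,720 at tier-2 price)
TC(tier 1 (EOQ₁), Q≈4,843.4) = $393,296.37
TC(tier 2, Q≈19,720.0) = $394,593.95
Minimum at tier 1 (EOQ₁): $393,296.37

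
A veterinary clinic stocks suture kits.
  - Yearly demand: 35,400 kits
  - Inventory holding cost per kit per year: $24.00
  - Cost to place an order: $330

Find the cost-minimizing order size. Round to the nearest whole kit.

Optimal lot size Q* = (2 × 35,400 × $330 / $24)^½ ≈ 986.66

987 kits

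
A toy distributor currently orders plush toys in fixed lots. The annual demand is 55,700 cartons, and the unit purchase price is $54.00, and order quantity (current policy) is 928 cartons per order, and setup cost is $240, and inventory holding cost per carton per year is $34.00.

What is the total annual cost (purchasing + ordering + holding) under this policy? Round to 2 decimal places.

Orders/yr = 55,700/928 = 60.022; ordering cost = 60.022 × $240 = $14,405.17
Average inventory = 928/2 = 464; holding cost = 464 × $34 = $15,776.00
Purchase cost = D·C = 55,700 × 54 = $3,007,800.00
Total = $14,405.17 + $15,776.00 + $3,007,800.00 = $3,037,981.17

$3,037,981.17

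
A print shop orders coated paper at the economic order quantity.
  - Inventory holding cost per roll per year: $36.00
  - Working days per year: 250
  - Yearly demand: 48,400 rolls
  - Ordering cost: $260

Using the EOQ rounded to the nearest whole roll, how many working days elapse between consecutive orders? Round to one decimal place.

Optimal lot size Q* = (2 × 48,400 × $260 / $36)^½ ≈ 836.13 → Q = 836 rolls
Days between orders = 250 / (D/Q) = 250 / 57.895 ≈ 4.318

4.3 days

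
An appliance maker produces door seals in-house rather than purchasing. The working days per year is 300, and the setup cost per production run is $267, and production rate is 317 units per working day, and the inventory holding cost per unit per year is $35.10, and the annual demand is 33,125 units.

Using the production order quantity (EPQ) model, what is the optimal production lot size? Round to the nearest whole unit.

879 units

Daily demand d = 33,125/300 = 110.417; p = 317; 1 − d/p = 0.65168
EPQ = √(2DS / (H(1 − d/p)))
    = √(2 × 33,125 × 267 / (35.1 × 0.65168)) ≈ 879.38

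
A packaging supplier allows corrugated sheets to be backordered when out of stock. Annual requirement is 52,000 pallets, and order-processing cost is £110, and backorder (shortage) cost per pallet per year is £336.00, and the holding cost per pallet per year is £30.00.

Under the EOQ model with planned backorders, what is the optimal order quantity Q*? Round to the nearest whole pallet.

645 pallets

Basic EOQ = √(2·52,000·110/30) = 617.522
Backorder adjustment √((H+b)/b) = √((30+336)/336) = 1.0437
Q* = 617.522 × 1.0437 ≈ 644.50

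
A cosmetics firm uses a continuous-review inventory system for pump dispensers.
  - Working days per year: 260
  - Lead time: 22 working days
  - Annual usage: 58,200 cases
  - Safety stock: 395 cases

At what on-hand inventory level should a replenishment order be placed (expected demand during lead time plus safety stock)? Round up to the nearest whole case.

5,320 cases

Daily demand d = 58,200 / 260 = 223.846 cases/day
Demand during lead time = 223.846 × 22 = 4,924.62
Reorder point = 4,924.62 + 395 = 5,319.62 → round up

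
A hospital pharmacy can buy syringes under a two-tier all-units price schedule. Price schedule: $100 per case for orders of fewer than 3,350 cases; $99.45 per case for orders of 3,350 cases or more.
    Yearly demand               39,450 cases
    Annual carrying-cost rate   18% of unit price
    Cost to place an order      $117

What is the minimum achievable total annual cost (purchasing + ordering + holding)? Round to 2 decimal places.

$3,954,664.48

H₁ = 18%×$100 = $18.0000;  H₂ = 18%×$99.45 = $17.9010
EOQ₁ = √(2×39,450×117/18.0000) = 716.14  (< 3,350, feasible at tier 1)
EOQ₂ = √(2×39,450×117/17.9010) = 718.11  (< 3,350 → use Q = 3,350 at tier-2 price)
TC(tier 1 (EOQ₁), Q≈716.1) = $3,957,890.44
TC(tier 2, Q≈3,350.0) = $3,954,664.48
Minimum at tier 2: $3,954,664.48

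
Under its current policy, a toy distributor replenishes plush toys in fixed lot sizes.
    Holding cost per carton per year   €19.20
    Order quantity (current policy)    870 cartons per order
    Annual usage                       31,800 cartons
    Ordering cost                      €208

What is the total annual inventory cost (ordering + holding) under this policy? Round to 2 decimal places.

Ordering: D/Q × S = 31,800/870 × €208 = €7,602.76
Holding:  Q/2 × H = 870/2 × €19.2 = €8,352.00
Total = €7,602.76 + €8,352.00 = €15,954.76

€15,954.76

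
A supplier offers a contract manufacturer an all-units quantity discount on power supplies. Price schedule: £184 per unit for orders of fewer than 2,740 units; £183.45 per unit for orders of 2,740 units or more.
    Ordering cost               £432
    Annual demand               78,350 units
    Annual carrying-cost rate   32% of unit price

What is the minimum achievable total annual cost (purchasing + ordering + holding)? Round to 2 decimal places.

H₁ = 32%×£184 = £58.8800;  H₂ = 32%×£183.45 = £58.7040
EOQ₁ = √(2×78,350×432/58.8800) = 1,072.24  (< 2,740, feasible at tier 1)
EOQ₂ = √(2×78,350×432/58.7040) = 1,073.85  (< 2,740 → use Q = 2,740 at tier-2 price)
TC(tier 1 (EOQ₁), Q≈1,072.2) = £14,479,533.56
TC(tier 2, Q≈2,740.0) = £14,466,084.97
Minimum at tier 2: £14,466,084.97

£14,466,084.97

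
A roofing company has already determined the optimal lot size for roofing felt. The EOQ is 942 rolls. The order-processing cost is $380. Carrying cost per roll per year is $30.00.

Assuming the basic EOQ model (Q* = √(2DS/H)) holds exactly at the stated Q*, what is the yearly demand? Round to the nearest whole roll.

EOQ relation: Q² = 2DS/H, so rearrange for the unknown.
D = Q²H / (2S) = 942² × 30 / (2 × 380) = 35,027.53

35,028 rolls per year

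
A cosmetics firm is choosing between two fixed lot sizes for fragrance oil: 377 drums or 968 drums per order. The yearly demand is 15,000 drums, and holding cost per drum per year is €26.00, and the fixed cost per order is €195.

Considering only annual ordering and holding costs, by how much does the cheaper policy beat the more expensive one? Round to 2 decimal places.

For each Q, cost = (D/Q)·S + (Q/2)·H.
TC(377) = (15,000/377)×195 + (377/2)×26 = €12,659.62
TC(968) = (15,000/968)×195 + (968/2)×26 = €15,605.69
Lots of 377 are cheaper by €2,946.07.

€2,946.07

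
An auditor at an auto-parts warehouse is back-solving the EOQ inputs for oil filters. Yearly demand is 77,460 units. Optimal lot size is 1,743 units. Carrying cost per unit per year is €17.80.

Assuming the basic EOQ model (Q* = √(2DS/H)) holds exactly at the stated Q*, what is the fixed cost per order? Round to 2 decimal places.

Since Q* = (2DS/H)^½, squaring gives Q*²·H = 2DS.
S = Q²H / (2D) = 1,743² × 17.8 / (2 × 77,460) = 349.0658

€349.07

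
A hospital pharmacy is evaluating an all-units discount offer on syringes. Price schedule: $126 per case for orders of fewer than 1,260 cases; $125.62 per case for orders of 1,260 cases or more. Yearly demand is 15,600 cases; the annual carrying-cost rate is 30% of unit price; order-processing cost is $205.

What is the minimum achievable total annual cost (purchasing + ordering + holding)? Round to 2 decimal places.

$1,981,148.92

H₁ = 30%×$126 = $37.8000;  H₂ = 30%×$125.62 = $37.6860
EOQ₁ = √(2×15,600×205/37.8000) = 411.35  (< 1,260, feasible at tier 1)
EOQ₂ = √(2×15,600×205/37.6860) = 411.97  (< 1,260 → use Q = 1,260 at tier-2 price)
TC(tier 1 (EOQ₁), Q≈411.3) = $1,981,148.92
TC(tier 2, Q≈1,260.0) = $1,985,952.28
Minimum at tier 1 (EOQ₁): $1,981,148.92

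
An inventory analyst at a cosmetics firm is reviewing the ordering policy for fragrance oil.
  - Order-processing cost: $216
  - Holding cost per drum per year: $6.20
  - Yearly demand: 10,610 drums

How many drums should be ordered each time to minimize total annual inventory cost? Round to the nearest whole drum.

EOQ = √(2DS/H) = √(2 × 10,610 × 216 / 6.2)
    = √(739,277.42) ≈ 859.81

860 drums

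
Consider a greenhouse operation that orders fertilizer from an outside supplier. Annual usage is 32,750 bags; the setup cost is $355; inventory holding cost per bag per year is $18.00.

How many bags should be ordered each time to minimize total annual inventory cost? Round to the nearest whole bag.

1,137 bags

Optimal lot size Q* = (2 × 32,750 × $355 / $18)^½ ≈ 1,136.58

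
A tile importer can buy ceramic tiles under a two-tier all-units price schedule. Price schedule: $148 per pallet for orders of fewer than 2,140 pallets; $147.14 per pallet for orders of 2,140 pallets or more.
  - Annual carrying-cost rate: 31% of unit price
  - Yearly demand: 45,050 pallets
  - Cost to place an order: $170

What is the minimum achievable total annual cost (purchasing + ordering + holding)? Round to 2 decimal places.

H₁ = 31%×$148 = $45.8800;  H₂ = 31%×$147.14 = $45.6134
EOQ₁ = √(2×45,050×170/45.8800) = 577.80  (< 2,140, feasible at tier 1)
EOQ₂ = √(2×45,050×170/45.6134) = 579.48  (< 2,140 → use Q = 2,140 at tier-2 price)
TC(tier 1 (EOQ₁), Q≈577.8) = $6,693,909.32
TC(tier 2, Q≈2,140.0) = $6,681,042.08
Minimum at tier 2: $6,681,042.08

$6,681,042.08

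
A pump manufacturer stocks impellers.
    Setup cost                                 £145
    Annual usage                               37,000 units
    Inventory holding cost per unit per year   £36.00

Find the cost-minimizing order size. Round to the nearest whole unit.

546 units

Optimal lot size Q* = (2 × 37,000 × £145 / £36)^½ ≈ 545.94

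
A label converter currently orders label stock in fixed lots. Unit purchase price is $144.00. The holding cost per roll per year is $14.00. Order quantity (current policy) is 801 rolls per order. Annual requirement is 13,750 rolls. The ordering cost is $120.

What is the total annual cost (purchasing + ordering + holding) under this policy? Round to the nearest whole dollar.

$1,987,667

Orders/yr = 13,750/801 = 17.166; ordering cost = 17.166 × $120 = $2,059.93
Average inventory = 801/2 = 400.5; holding cost = 400.5 × $14 = $5,607.00
Purchase cost = D·C = 13,750 × 144 = $1,980,000.00
Total = $2,059.93 + $5,607.00 + $1,980,000.00 = $1,987,666.93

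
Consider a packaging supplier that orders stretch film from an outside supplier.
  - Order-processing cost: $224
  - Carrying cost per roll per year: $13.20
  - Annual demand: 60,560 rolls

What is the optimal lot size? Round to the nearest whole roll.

2DS/H = 2·60,560·224/13.2 = 2,055,369.70
EOQ = √2,055,369.70 ≈ 1,433.66

1,434 rolls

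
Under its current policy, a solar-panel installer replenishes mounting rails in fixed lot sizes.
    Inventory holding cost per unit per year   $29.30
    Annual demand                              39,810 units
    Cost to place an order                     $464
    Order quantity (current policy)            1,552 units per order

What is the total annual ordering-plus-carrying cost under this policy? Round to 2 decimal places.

Ordering: D/Q × S = 39,810/1,552 × $464 = $11,901.96
Holding:  Q/2 × H = 1,552/2 × $29.3 = $22,736.80
Total = $11,901.96 + $22,736.80 = $34,638.76

$34,638.76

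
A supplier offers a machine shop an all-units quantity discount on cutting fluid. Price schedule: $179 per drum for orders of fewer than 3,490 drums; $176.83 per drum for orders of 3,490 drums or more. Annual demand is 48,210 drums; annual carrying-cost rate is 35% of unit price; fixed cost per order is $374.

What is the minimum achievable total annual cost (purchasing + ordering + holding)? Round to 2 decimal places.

$8,638,139.57

H₁ = 35%×$179 = $62.6500;  H₂ = 35%×$176.83 = $61.8905
EOQ₁ = √(2×48,210×374/62.6500) = 758.68  (< 3,490, feasible at tier 1)
EOQ₂ = √(2×48,210×374/61.8905) = 763.32  (< 3,490 → use Q = 3,490 at tier-2 price)
TC(tier 1 (EOQ₁), Q≈758.7) = $8,677,121.32
TC(tier 2, Q≈3,490.0) = $8,638,139.57
Minimum at tier 2: $8,638,139.57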